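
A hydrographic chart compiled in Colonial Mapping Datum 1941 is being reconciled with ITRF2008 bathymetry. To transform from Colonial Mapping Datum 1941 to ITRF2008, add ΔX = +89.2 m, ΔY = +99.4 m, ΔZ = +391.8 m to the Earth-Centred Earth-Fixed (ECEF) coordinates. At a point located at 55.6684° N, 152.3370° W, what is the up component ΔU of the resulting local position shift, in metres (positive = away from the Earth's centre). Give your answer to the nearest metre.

ΔU = 253 m

The local up (radial) axis is (cos φ cos λ, cos φ sin λ, sin φ), giving ΔU = -44.557 − 26.027 + 323.543 = 252.96 m.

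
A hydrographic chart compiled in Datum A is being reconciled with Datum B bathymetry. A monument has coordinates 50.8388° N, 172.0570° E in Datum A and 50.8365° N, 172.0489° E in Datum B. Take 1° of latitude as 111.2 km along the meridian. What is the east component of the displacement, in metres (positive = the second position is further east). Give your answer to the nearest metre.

ΔE = -569 m

Δφ = 50.8365° − 50.8388° = -0.0023°; Δλ = 172.0489° − 172.0570° = -0.0081°.
ΔN = Δφ × 111200 = -255.8 m; ΔE = Δλ × 111200 × cos(50.8388°) = -0.0081 × 111200 × 0.631504 = -568.8 m.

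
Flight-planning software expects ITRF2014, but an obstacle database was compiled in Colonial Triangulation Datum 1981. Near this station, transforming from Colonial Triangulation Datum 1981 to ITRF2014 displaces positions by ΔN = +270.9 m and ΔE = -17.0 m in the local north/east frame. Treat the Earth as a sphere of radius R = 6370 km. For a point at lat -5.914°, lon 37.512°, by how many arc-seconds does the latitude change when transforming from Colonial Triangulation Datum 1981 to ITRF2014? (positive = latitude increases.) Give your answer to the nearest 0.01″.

Δφ = 8.77″

On a sphere of radius R, 1 rad of latitude = R, so Δφ = ΔN / R = 270.9 / 6370000 = 4.2527e-05 rad = 8.772″.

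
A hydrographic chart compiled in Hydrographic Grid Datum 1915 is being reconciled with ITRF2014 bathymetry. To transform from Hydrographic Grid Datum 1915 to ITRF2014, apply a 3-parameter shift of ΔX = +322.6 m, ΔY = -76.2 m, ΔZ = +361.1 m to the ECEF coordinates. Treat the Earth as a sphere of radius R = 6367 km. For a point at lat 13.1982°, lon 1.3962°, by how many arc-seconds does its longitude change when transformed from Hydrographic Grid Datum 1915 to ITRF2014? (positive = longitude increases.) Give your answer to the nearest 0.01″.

Δλ = -2.80″

sin φ = 0.228320, cos φ = 0.973586, sin λ = 0.024366, cos λ = 0.999703.
East component: ΔE = −sin λ·ΔX + cos λ·ΔY = −(0.024366)(322.6) + (0.999703)(-76.2) = -84.04 m.
1° of latitude spans πR/180 = 111125 m; at latitude φ, 1° of longitude spans that × cos φ = 108189.9 m, so Δλ = -84.04 / 108189.9 × 3600 = -2.796″.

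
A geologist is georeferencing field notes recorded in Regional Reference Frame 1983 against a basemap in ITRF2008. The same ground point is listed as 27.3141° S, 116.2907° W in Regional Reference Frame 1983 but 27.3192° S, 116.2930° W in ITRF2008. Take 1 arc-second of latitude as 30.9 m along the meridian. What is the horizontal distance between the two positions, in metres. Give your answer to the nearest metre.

611 m

Δφ = -27.3192° − -27.3141° = -0.0051°; Δλ = -116.2930° − -116.2907° = -0.0023°.
1° of latitude = 3600 × 30.90 = 111240 m.
ΔN = Δφ × 111240 = -567.3 m; ΔE = Δλ × 111240 × cos(-27.3141°) = -0.0023 × 111240 × 0.888504 = -227.3 m.
Distance = √(ΔE² + ΔN²) = √((-227.3)² + (-567.3)²) = 611.2 m.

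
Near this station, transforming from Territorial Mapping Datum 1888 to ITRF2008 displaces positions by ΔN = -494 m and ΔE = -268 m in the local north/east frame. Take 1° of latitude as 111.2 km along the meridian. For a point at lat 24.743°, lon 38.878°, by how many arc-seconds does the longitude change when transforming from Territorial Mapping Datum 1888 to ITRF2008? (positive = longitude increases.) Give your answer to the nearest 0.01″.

Δλ = -9.55″

At latitude 24.743°, cos φ = 0.908194.
1° of longitude at this latitude = 111.2 × cos φ = 100.99 km, so Δλ = -268.0 / 100991.2 = -0.0026537° = -9.553″.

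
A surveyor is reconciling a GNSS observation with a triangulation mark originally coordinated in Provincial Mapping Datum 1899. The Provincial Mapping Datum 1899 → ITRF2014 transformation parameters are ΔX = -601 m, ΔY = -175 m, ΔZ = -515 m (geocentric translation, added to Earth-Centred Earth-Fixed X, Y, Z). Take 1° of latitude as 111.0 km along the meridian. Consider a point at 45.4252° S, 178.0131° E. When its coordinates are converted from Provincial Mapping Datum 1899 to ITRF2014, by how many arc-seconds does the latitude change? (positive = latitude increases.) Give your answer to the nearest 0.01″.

Δφ = 2.01″

sin φ = -0.712335, cos φ = 0.701840, sin λ = 0.034671, cos λ = -0.999399.
North component: ΔN = −sin φ cos λ·ΔX − sin φ sin λ·ΔY + cos φ·ΔZ = −(-0.712335)(-0.999399)(-601) − (-0.712335)(0.034671)(-175) + (0.701840)(-515) = 62.09 m.
1° of latitude spans 111000 m, so Δφ = 62.09 / 111000 × 3600 = 2.014″.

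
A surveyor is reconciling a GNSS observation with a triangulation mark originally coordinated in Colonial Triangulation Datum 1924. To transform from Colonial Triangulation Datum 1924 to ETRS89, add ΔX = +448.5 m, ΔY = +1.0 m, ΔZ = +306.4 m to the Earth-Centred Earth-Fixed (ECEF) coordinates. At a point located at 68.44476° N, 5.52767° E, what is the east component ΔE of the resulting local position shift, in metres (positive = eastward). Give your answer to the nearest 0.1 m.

ΔE = -42.2 m

At φ = 68.44476°, λ = 5.52767°: sin φ = 0.930064, cos φ = 0.367398, sin λ = 0.096326, cos λ = 0.995350.
ΔE = −sin λ·ΔX + cos λ·ΔY = −(0.096326)·(448.5) + (0.995350)·(1.0) = -42.21 m.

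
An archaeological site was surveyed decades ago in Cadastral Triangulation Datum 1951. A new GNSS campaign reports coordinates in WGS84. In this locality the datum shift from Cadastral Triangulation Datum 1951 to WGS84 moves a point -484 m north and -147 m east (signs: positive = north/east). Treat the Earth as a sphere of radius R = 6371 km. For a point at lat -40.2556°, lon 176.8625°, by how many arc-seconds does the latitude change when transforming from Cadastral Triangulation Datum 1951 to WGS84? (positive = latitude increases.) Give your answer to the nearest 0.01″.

On a sphere of radius R, 1 rad of latitude = R, so Δφ = ΔN / R = -484.0 / 6371000 = -7.5969e-05 rad = -15.670″.

Δφ = -15.67″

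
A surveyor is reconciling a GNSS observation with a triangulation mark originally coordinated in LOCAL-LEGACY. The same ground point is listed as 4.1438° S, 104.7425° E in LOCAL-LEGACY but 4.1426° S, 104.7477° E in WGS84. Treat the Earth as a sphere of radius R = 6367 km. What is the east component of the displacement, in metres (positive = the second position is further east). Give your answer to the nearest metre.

Δφ = -4.1426° − -4.1438° = +0.0012°; Δλ = 104.7477° − 104.7425° = +0.0052°.
1° along a meridian = πR/180 = 111125 m.
ΔN = Δφ × 111125 = 133.4 m; ΔE = Δλ × 111125 × cos(-4.1438°) = +0.0052 × 111125 × 0.997386 = 576.3 m.

ΔE = 576 m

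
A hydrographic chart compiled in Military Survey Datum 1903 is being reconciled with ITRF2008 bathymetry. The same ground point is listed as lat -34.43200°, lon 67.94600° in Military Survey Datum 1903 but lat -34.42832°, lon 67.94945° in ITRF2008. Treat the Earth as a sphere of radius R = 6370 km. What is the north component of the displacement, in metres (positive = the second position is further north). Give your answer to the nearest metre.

ΔN = 409 m

Δφ = -34.42832° − -34.43200° = +0.00368°; Δλ = 67.94945° − 67.94600° = +0.00345°.
1° along a meridian = πR/180 = 111177 m.
ΔN = Δφ × 111177 = 409.1 m; ΔE = Δλ × 111177 × cos(-34.43200°) = +0.00345 × 111177 × 0.824798 = 316.4 m.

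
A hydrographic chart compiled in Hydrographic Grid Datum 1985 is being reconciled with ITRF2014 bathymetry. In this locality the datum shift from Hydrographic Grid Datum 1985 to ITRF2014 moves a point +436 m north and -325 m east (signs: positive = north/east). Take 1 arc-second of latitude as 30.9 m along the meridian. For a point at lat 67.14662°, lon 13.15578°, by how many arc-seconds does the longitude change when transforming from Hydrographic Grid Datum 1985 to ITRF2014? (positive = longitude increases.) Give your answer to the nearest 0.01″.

At latitude 67.14662°, cos φ = 0.388374.
1″ of longitude at this latitude = 30.90 × cos φ = 12.0008 m, so Δλ = -325.0 / 12.0008 = -27.082″.

Δλ = -27.08″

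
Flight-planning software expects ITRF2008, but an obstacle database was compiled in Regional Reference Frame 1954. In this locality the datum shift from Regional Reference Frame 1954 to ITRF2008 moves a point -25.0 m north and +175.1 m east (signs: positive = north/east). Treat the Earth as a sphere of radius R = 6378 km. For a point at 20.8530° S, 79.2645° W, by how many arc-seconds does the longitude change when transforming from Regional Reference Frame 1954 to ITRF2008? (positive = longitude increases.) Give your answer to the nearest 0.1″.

At latitude -20.8530°, cos φ = 0.934497.
One radian of longitude at latitude φ spans R cos φ, so Δλ = ΔE / (R cos φ) = 175.1 / (6378000 × 0.934497) = 2.9378e-05 rad = 6.060″.

Δλ = 6.1″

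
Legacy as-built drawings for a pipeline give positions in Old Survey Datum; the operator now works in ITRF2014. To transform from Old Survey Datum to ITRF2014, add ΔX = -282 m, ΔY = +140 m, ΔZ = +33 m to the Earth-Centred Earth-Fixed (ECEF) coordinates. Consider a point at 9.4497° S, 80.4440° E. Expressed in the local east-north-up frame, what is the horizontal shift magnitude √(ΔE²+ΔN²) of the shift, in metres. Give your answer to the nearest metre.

The local east axis at (φ, λ) is (−sin λ, cos λ, 0), so ΔE = −sin(80.4440°)·(-282) + cos(80.4440°)·140 = 301.33 m.
The local north axis is (−sin φ cos λ, −sin φ sin λ, cos φ), giving ΔN = -7.686 + 22.666 + 32.552 = 47.53 m.
Horizontal magnitude = √(ΔE² + ΔN²) = √(301.33² + 47.53²) = 305.05 m.

305 m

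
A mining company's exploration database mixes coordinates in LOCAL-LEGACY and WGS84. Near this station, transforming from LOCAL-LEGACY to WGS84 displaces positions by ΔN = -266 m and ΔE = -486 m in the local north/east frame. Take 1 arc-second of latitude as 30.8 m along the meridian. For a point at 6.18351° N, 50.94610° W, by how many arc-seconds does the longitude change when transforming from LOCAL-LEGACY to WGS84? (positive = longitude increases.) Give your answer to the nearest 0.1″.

At latitude 6.18351°, cos φ = 0.994182.
1″ of longitude at this latitude = 30.80 × cos φ = 30.6208 m, so Δλ = -486.0 / 30.6208 = -15.872″.

Δλ = -15.9″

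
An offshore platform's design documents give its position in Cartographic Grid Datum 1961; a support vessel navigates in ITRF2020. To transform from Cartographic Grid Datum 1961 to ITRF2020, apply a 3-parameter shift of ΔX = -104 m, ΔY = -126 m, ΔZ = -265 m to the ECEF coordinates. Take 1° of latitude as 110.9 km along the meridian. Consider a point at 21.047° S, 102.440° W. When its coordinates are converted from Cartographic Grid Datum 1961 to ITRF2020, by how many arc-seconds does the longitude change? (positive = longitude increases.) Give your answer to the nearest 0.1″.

sin φ = -0.359134, cos φ = 0.933286, sin λ = -0.976522, cos λ = -0.215417.
East component: ΔE = −sin λ·ΔX + cos λ·ΔY = −(-0.976522)(-104) + (-0.215417)(-126) = -74.42 m.
1° of latitude spans 110900 m; at latitude φ, 1° of longitude spans that × cos φ = 103501.4 m, so Δλ = -74.42 / 103501.4 × 3600 = -2.588″.

Δλ = -2.6″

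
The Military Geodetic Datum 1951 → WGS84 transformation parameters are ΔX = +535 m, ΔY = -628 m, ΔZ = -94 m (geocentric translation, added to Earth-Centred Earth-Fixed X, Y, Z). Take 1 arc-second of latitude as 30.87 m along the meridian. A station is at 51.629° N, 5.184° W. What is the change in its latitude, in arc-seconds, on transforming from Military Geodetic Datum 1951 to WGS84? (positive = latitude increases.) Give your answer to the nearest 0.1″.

Δφ = -16.9″

sin φ = 0.784008, cos φ = 0.620751, sin λ = -0.090354, cos λ = 0.995910.
North component: ΔN = −sin φ cos λ·ΔX − sin φ sin λ·ΔY + cos φ·ΔZ = −(0.784008)(0.995910)(535) − (0.784008)(-0.090354)(-628) + (0.620751)(-94) = -520.57 m.
1° of latitude spans 3600 × 30.87 = 111132 m, so Δφ = -520.57 / 111132 × 3600 = -16.863″.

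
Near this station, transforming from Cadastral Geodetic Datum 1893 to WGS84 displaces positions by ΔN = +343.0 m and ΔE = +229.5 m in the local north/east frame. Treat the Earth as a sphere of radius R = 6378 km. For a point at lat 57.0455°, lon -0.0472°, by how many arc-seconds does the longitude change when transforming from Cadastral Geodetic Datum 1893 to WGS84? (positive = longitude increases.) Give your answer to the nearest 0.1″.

At latitude 57.0455°, cos φ = 0.543973.
One radian of longitude at latitude φ spans R cos φ, so Δλ = ΔE / (R cos φ) = 229.5 / (6378000 × 0.543973) = 6.6149e-05 rad = 13.644″.

Δλ = 13.6″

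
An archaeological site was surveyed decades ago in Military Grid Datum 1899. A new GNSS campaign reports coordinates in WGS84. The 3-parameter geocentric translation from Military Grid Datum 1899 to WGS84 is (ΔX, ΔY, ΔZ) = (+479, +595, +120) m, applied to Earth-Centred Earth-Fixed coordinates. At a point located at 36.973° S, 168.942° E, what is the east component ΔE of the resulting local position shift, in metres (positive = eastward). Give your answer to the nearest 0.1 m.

ΔE = -675.8 m

At φ = -36.973°, λ = 168.942°: sin φ = -0.601439, cos φ = 0.798919, sin λ = 0.191803, cos λ = -0.981434.
ΔE = −sin λ·ΔX + cos λ·ΔY = −(0.191803)·(479) + (-0.981434)·(595) = -675.83 m.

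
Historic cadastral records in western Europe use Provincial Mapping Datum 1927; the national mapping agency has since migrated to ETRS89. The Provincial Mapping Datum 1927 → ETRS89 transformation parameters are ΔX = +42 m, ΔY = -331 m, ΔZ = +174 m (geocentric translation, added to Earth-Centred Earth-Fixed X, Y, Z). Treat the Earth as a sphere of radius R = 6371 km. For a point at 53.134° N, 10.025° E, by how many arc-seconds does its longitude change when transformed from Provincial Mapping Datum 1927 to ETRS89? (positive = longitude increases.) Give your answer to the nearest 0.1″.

sin φ = 0.800041, cos φ = 0.599946, sin λ = 0.174078, cos λ = 0.984732.
East component: ΔE = −sin λ·ΔX + cos λ·ΔY = −(0.174078)(42) + (0.984732)(-331) = -333.26 m.
1° of latitude spans πR/180 = 111195 m; at latitude φ, 1° of longitude spans that × cos φ = 66710.9 m, so Δλ = -333.26 / 66710.9 × 3600 = -17.984″.

Δλ = -18.0″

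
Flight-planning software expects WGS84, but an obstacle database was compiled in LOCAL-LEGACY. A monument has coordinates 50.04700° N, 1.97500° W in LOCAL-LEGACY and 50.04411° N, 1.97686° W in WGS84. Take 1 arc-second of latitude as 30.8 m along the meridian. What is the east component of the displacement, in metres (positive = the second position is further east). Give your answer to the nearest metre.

ΔE = -132 m

Δφ = 50.04411° − 50.04700° = -0.00289°; Δλ = -1.97686° − -1.97500° = -0.00186°.
1° of latitude = 3600 × 30.80 = 110880 m.
ΔN = Δφ × 110880 = -320.4 m; ΔE = Δλ × 110880 × cos(50.04700°) = -0.00186 × 110880 × 0.642159 = -132.4 m.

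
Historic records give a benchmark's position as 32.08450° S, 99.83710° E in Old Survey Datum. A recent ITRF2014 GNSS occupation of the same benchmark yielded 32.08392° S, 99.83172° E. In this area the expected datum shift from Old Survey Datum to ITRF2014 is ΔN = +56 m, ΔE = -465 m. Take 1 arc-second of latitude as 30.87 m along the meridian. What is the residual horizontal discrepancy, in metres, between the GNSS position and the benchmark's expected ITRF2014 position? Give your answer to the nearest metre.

42 m

Observed coordinate differences: Δφ = +0.00058°, Δλ = -0.00538°.
Converting to metres (1° lat = 111132 m, cos φ = 0.847266): observed ΔN = 64.5 m, observed ΔE = -506.6 m.
Subtracting the expected shift leaves a residual of 64.5 − (56) = 8.5 m north and -506.6 − (-465) = -41.6 m east.
Residual distance = √(8.5² + (-41.6)²) = 42.4 m.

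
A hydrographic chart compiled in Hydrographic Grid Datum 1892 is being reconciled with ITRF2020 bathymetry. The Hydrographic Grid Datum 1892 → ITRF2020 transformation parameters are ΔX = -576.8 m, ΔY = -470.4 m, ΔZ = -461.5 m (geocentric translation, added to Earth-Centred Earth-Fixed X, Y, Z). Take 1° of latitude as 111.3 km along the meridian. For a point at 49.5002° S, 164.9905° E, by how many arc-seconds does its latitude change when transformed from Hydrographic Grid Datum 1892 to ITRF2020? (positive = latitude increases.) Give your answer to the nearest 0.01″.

Δφ = 1.01″

sin φ = -0.760408, cos φ = 0.649445, sin λ = 0.258979, cos λ = -0.965883.
North component: ΔN = −sin φ cos λ·ΔX − sin φ sin λ·ΔY + cos φ·ΔZ = −(-0.760408)(-0.965883)(-576.8) − (-0.760408)(0.258979)(-470.4) + (0.649445)(-461.5) = 31.28 m.
1° of latitude spans 111300 m, so Δφ = 31.28 / 111300 × 3600 = 1.012″.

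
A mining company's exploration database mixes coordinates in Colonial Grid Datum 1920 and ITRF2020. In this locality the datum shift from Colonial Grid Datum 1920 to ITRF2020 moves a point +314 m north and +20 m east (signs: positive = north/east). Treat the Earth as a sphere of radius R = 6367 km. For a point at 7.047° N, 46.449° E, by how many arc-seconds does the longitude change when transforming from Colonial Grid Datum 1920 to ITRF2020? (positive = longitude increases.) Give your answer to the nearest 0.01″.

Δλ = 0.65″

At latitude 7.047°, cos φ = 0.992446.
One radian of longitude at latitude φ spans R cos φ, so Δλ = ΔE / (R cos φ) = 20.0 / (6367000 × 0.992446) = 3.1651e-06 rad = 0.653″.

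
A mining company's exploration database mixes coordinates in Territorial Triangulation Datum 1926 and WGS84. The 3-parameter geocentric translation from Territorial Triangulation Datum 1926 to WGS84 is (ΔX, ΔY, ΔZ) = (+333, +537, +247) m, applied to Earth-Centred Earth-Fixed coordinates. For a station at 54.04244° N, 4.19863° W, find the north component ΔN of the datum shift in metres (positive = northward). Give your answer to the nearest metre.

ΔN = -92 m

At φ = 54.04244°, λ = -4.19863°: sin φ = 0.809452, cos φ = 0.587186, sin λ = -0.073214, cos λ = 0.997316.
ΔN = −sin φ cos λ·ΔX − sin φ sin λ·ΔY + cos φ·ΔZ = −(0.809452)(0.997316)(333) − (0.809452)(-0.073214)(537) + (0.587186)(247) = -91.96 m.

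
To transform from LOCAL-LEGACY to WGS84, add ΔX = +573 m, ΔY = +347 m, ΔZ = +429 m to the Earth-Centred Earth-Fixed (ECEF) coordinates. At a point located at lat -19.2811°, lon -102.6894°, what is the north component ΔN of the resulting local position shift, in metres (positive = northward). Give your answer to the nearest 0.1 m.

ΔN = 251.6 m

The local north axis is (−sin φ cos λ, −sin φ sin λ, cos φ), giving ΔN = -41.562 − 111.782 + 404.937 = 251.59 m.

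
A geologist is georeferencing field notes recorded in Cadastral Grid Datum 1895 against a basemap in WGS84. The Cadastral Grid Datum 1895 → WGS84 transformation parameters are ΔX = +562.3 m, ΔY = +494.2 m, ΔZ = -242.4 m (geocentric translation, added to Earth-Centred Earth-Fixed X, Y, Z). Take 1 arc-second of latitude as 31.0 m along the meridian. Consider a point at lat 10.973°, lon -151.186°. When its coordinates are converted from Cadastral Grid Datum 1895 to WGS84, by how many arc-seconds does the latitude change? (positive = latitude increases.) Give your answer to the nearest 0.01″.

Δφ = -3.19″

sin φ = 0.190346, cos φ = 0.981717, sin λ = -0.481968, cos λ = -0.876189.
North component: ΔN = −sin φ cos λ·ΔX − sin φ sin λ·ΔY + cos φ·ΔZ = −(0.190346)(-0.876189)(562.3) − (0.190346)(-0.481968)(494.2) + (0.981717)(-242.4) = -98.85 m.
1° of latitude spans 3600 × 31.00 = 111600 m, so Δφ = -98.85 / 111600 × 3600 = -3.189″.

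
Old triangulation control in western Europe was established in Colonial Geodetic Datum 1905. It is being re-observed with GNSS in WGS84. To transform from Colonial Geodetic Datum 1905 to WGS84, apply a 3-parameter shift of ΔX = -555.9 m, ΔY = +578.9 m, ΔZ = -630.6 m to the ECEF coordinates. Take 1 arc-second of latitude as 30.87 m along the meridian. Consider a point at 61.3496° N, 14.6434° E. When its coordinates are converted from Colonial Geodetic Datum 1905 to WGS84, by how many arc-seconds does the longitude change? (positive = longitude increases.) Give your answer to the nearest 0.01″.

Δλ = 47.34″

sin φ = 0.877562, cos φ = 0.479464, sin λ = 0.252802, cos λ = 0.967518.
East component: ΔE = −sin λ·ΔX + cos λ·ΔY = −(0.252802)(-555.9) + (0.967518)(578.9) = 700.63 m.
1° of latitude spans 3600 × 30.87 = 111132 m; at latitude φ, 1° of longitude spans that × cos φ = 53283.8 m, so Δλ = 700.63 / 53283.8 × 3600 = 47.336″.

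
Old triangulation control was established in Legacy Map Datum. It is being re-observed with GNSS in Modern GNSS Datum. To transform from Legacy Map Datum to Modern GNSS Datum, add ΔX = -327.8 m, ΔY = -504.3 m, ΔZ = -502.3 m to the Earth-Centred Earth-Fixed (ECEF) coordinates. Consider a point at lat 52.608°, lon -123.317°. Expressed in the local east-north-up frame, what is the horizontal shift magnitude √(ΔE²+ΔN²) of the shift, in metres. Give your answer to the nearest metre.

783 m

At φ = 52.608°, λ = -123.317°: sin φ = 0.794499, cos φ = 0.607265, sin λ = -0.835644, cos λ = -0.549271.
ΔE = −sin λ·ΔX + cos λ·ΔY = −(-0.835644)·(-327.8) + (-0.549271)·(-504.3) = 3.07 m.
ΔN = −sin φ cos λ·ΔX − sin φ sin λ·ΔY + cos φ·ΔZ = −(0.794499)(-0.549271)(-327.8) − (0.794499)(-0.835644)(-504.3) + (0.607265)(-502.3) = -782.89 m.
Horizontal magnitude = √(ΔE² + ΔN²) = √(3.07² + (-782.89)²) = 782.90 m.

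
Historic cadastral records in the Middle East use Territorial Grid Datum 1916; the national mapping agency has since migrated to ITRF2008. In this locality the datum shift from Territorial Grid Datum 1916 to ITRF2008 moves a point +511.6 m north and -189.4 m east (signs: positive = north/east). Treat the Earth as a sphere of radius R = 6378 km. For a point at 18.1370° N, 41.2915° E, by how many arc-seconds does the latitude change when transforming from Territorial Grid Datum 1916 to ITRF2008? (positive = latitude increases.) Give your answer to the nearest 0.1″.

On a sphere of radius R, 1 rad of latitude = R, so Δφ = ΔN / R = 511.6 / 6378000 = 8.0213e-05 rad = 16.545″.

Δφ = 16.5″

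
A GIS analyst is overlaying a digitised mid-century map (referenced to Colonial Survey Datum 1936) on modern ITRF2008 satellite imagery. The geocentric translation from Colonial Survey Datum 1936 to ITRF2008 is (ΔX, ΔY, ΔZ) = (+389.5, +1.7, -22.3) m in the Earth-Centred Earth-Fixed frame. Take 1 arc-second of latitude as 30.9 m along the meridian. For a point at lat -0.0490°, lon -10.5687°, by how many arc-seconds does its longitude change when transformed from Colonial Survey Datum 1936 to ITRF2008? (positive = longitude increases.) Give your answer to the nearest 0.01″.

Δλ = 2.37″

sin φ = -0.000855, cos φ = 1.000000, sin λ = -0.183414, cos λ = 0.983036.
East component: ΔE = −sin λ·ΔX + cos λ·ΔY = −(-0.183414)(389.5) + (0.983036)(1.7) = 73.11 m.
1° of latitude spans 3600 × 30.90 = 111240 m; at latitude φ, 1° of longitude spans that × cos φ = 111240.0 m, so Δλ = 73.11 / 111240.0 × 3600 = 2.366″.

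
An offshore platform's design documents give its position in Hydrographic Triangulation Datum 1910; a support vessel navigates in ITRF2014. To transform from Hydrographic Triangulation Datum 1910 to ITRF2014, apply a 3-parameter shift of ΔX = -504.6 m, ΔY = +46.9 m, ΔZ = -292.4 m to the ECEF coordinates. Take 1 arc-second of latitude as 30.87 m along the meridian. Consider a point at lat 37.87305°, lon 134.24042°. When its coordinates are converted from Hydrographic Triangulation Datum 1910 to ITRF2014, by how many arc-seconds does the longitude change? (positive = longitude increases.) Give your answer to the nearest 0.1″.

Δλ = 13.5″

sin φ = 0.613914, cos φ = 0.789373, sin λ = 0.716419, cos λ = -0.697671.
East component: ΔE = −sin λ·ΔX + cos λ·ΔY = −(0.716419)(-504.6) + (-0.697671)(46.9) = 328.78 m.
1° of latitude spans 3600 × 30.87 = 111132 m; at latitude φ, 1° of longitude spans that × cos φ = 87724.6 m, so Δλ = 328.78 / 87724.6 × 3600 = 13.492″.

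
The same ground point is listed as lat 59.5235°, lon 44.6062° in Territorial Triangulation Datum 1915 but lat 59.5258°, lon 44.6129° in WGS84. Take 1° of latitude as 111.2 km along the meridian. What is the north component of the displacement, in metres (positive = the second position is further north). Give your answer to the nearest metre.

ΔN = 256 m

Δφ = 59.5258° − 59.5235° = +0.0023°; Δλ = 44.6129° − 44.6062° = +0.0067°.
ΔN = Δφ × 111200 = 255.8 m; ΔE = Δλ × 111200 × cos(59.5235°) = +0.0067 × 111200 × 0.507185 = 377.9 m.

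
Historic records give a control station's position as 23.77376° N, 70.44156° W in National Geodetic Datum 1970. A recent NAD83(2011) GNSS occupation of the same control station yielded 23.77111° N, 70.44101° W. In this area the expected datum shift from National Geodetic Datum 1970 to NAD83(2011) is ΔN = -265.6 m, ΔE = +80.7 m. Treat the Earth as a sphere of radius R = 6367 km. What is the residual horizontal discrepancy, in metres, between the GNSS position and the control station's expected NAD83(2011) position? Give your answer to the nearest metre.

Observed coordinate differences: Δφ = -0.00265°, Δλ = +0.00055°.
Converting to metres (1° lat = 111125 m, cos φ = 0.915144): observed ΔN = -294.5 m, observed ΔE = 55.9 m.
Subtracting the expected shift leaves a residual of -294.5 − (-265.6) = -28.9 m north and 55.9 − (80.7) = -24.8 m east.
Residual distance = √((-28.9)² + (-24.8)²) = 38.0 m.

38 m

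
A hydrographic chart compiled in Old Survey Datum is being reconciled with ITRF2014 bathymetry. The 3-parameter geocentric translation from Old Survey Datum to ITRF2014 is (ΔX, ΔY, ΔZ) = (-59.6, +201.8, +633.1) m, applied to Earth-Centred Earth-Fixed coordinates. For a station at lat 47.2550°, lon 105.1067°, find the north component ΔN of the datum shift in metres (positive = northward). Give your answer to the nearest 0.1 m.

ΔN = 275.2 m

The local north axis is (−sin φ cos λ, −sin φ sin λ, cos φ), giving ΔN = -11.407 − 143.077 + 429.708 = 275.22 m.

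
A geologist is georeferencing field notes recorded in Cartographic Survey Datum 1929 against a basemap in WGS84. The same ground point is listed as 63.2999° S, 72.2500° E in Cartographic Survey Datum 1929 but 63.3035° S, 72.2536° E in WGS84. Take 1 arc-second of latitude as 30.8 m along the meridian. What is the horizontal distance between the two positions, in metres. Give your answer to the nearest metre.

Δφ = -63.3035° − -63.2999° = -0.0036°; Δλ = 72.2536° − 72.2500° = +0.0036°.
1° of latitude = 3600 × 30.80 = 110880 m.
ΔN = Δφ × 110880 = -399.2 m; ΔE = Δλ × 110880 × cos(-63.2999°) = +0.0036 × 110880 × 0.449321 = 179.4 m.
Distance = √(ΔE² + ΔN²) = √(179.4² + (-399.2)²) = 437.6 m.

438 m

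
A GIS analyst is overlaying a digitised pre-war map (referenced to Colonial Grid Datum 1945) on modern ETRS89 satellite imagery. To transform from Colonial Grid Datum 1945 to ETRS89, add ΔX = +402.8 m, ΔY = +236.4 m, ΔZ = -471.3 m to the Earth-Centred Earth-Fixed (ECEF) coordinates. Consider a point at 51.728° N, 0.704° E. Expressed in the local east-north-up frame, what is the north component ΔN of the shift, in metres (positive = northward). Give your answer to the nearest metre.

At φ = 51.728°, λ = 0.704°: sin φ = 0.785079, cos φ = 0.619395, sin λ = 0.012287, cos λ = 0.999925.
ΔN = −sin φ cos λ·ΔX − sin φ sin λ·ΔY + cos φ·ΔZ = −(0.785079)(0.999925)(402.8) − (0.785079)(0.012287)(236.4) + (0.619395)(-471.3) = -610.41 m.

ΔN = -610 m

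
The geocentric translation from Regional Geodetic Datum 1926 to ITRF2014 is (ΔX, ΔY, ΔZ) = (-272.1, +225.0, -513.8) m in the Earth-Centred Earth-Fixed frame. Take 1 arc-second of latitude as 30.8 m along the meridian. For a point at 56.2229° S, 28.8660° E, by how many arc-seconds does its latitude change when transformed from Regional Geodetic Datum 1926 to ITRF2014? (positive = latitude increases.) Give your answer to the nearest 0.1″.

Δφ = -12.8″

sin φ = -0.831207, cos φ = 0.555963, sin λ = 0.482763, cos λ = 0.875751.
North component: ΔN = −sin φ cos λ·ΔX − sin φ sin λ·ΔY + cos φ·ΔZ = −(-0.831207)(0.875751)(-272.1) − (-0.831207)(0.482763)(225.0) + (0.555963)(-513.8) = -393.44 m.
1° of latitude spans 3600 × 30.80 = 110880 m, so Δφ = -393.44 / 110880 × 3600 = -12.774″.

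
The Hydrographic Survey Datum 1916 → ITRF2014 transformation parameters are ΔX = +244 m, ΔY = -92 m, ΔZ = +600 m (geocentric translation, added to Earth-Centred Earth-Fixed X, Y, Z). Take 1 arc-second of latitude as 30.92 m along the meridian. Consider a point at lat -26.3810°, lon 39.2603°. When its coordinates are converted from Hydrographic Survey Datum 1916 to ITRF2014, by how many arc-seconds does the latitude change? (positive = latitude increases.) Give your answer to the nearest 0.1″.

sin φ = -0.444338, cos φ = 0.895859, sin λ = 0.632845, cos λ = 0.774279.
North component: ΔN = −sin φ cos λ·ΔX − sin φ sin λ·ΔY + cos φ·ΔZ = −(-0.444338)(0.774279)(244) − (-0.444338)(0.632845)(-92) + (0.895859)(600) = 595.59 m.
1° of latitude spans 3600 × 30.92 = 111312 m, so Δφ = 595.59 / 111312 × 3600 = 19.262″.

Δφ = 19.3″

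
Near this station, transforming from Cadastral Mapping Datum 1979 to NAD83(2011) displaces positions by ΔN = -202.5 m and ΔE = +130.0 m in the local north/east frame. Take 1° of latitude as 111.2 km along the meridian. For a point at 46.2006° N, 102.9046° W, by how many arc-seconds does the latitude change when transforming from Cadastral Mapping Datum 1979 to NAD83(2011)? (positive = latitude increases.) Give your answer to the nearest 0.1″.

Δφ = -6.6″

1° of latitude = 111.2 km, so Δφ = -202.5 / 111200 = -0.0018210° = -6.556″.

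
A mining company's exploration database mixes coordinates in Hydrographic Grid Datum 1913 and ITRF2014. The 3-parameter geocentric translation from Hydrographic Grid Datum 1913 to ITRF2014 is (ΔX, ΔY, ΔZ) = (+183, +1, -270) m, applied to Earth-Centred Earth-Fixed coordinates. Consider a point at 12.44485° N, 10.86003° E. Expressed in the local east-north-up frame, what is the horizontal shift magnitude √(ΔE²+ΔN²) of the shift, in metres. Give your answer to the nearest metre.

The local east axis at (φ, λ) is (−sin λ, cos λ, 0), so ΔE = −sin(10.86003°)·183 + cos(10.86003°)·1 = -33.50 m.
The local north axis is (−sin φ cos λ, −sin φ sin λ, cos φ), giving ΔN = -38.730 − 0.041 − 263.656 = -302.43 m.
Horizontal magnitude = √(ΔE² + ΔN²) = √((-33.50)² + (-302.43)²) = 304.28 m.

304 m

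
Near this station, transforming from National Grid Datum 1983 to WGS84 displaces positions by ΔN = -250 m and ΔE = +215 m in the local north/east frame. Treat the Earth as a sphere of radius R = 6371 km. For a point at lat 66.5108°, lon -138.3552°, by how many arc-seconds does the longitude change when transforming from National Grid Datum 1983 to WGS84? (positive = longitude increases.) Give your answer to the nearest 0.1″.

Δλ = 17.5″

At latitude 66.5108°, cos φ = 0.398576.
One radian of longitude at latitude φ spans R cos φ, so Δλ = ΔE / (R cos φ) = 215.0 / (6371000 × 0.398576) = 8.4668e-05 rad = 17.464″.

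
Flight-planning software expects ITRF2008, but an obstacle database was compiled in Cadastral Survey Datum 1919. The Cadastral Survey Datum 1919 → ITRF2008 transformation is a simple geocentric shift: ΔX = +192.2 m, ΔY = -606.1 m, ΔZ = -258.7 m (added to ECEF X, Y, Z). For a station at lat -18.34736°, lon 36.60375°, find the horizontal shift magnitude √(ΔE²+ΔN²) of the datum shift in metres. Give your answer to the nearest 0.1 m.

676.7 m

The local east axis at (φ, λ) is (−sin λ, cos λ, 0), so ΔE = −sin(36.60375°)·192.2 + cos(36.60375°)·(-606.1) = -601.17 m.
The local north axis is (−sin φ cos λ, −sin φ sin λ, cos φ), giving ΔN = 48.568 − 113.762 − 245.549 = -310.74 m.
Horizontal magnitude = √(ΔE² + ΔN²) = √((-601.17)² + (-310.74)²) = 676.73 m.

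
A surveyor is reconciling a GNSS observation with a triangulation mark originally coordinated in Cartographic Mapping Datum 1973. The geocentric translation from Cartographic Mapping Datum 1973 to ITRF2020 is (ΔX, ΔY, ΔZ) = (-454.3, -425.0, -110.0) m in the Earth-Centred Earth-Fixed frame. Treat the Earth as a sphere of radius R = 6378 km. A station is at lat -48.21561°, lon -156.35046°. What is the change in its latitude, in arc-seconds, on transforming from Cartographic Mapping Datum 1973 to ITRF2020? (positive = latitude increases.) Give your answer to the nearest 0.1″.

Δφ = 11.8″

sin φ = -0.745658, cos φ = 0.666329, sin λ = -0.401141, cos λ = -0.916016.
North component: ΔN = −sin φ cos λ·ΔX − sin φ sin λ·ΔY + cos φ·ΔZ = −(-0.745658)(-0.916016)(-454.3) − (-0.745658)(-0.401141)(-425.0) + (0.666329)(-110.0) = 364.13 m.
1° of latitude spans πR/180 = 111317 m, so Δφ = 364.13 / 111317 × 3600 = 11.776″.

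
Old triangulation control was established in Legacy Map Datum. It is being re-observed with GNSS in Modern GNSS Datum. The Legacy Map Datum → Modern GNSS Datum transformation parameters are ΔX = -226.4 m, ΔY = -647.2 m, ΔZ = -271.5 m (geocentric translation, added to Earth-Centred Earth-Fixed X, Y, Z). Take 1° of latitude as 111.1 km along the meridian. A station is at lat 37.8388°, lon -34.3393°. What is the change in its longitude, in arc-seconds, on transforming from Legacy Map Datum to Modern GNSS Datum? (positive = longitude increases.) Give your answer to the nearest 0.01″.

Δλ = -27.17″

sin φ = 0.613442, cos φ = 0.789740, sin λ = -0.564093, cos λ = 0.825712.
East component: ΔE = −sin λ·ΔX + cos λ·ΔY = −(-0.564093)(-226.4) + (0.825712)(-647.2) = -662.11 m.
1° of latitude spans 111100 m; at latitude φ, 1° of longitude spans that × cos φ = 87740.1 m, so Δλ = -662.11 / 87740.1 × 3600 = -27.167″.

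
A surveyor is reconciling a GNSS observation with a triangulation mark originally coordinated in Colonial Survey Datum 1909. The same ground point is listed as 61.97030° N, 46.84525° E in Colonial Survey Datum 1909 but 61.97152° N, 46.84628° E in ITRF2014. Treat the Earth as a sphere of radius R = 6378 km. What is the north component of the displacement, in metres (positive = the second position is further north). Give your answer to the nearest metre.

Δφ = 61.97152° − 61.97030° = +0.00122°; Δλ = 46.84628° − 46.84525° = +0.00103°.
1° along a meridian = πR/180 = 111317 m.
ΔN = Δφ × 111317 = 135.8 m; ΔE = Δλ × 111317 × cos(61.97030°) = +0.00103 × 111317 × 0.469929 = 53.9 m.

ΔN = 136 m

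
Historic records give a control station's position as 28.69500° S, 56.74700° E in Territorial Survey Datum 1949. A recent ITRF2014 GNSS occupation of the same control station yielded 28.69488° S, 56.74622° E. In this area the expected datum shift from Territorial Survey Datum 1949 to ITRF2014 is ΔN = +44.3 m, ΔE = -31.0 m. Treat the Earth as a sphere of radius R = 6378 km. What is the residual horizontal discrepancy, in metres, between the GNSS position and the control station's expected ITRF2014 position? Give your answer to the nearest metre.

Observed coordinate differences: Δφ = +0.00012°, Δλ = -0.00078°.
Converting to metres (1° lat = 111317 m, cos φ = 0.877188): observed ΔN = 13.4 m, observed ΔE = -76.2 m.
Subtracting the expected shift leaves a residual of 13.4 − (44.3) = -30.9 m north and -76.2 − (-31.0) = -45.2 m east.
Residual distance = √((-30.9)² + (-45.2)²) = 54.7 m.

55 m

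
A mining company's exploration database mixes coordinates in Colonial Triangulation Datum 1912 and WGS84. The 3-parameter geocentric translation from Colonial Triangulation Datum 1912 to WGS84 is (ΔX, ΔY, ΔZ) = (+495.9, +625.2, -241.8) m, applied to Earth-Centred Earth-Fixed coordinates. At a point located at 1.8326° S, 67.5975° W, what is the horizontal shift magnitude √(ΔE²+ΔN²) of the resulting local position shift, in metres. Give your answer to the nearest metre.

At φ = -1.8326°, λ = -67.5975°: sin φ = -0.031979, cos φ = 0.999489, sin λ = -0.924529, cos λ = 0.381111.
ΔE = −sin λ·ΔX + cos λ·ΔY = −(-0.924529)·(495.9) + (0.381111)·(625.2) = 696.74 m.
ΔN = −sin φ cos λ·ΔX − sin φ sin λ·ΔY + cos φ·ΔZ = −(-0.031979)(0.381111)(495.9) − (-0.031979)(-0.924529)(625.2) + (0.999489)(-241.8) = -254.12 m.
Horizontal magnitude = √(ΔE² + ΔN²) = √(696.74² + (-254.12)²) = 741.64 m.

742 m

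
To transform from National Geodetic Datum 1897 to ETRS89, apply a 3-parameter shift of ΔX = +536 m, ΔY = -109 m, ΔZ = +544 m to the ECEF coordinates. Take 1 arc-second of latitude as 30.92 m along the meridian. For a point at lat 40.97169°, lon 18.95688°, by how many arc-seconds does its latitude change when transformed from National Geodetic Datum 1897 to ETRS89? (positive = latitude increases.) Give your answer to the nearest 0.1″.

Δφ = 3.3″

sin φ = 0.655686, cos φ = 0.755034, sin λ = 0.324856, cos λ = 0.945763.
North component: ΔN = −sin φ cos λ·ΔX − sin φ sin λ·ΔY + cos φ·ΔZ = −(0.655686)(0.945763)(536) − (0.655686)(0.324856)(-109) + (0.755034)(544) = 101.57 m.
1° of latitude spans 3600 × 30.92 = 111312 m, so Δφ = 101.57 / 111312 × 3600 = 3.285″.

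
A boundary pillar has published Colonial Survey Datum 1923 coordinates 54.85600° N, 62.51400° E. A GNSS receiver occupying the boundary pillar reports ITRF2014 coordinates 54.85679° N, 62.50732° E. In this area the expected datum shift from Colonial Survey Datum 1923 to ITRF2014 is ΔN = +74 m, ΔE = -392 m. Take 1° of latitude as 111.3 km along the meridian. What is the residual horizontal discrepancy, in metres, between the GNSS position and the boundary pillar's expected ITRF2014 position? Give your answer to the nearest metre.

39 m

Observed coordinate differences: Δφ = +0.00079°, Δλ = -0.00668°.
Converting to metres (1° lat = 111300 m, cos φ = 0.575633): observed ΔN = 87.9 m, observed ΔE = -428.0 m.
Subtracting the expected shift leaves a residual of 87.9 − (74) = 13.9 m north and -428.0 − (-392) = -36.0 m east.
Residual distance = √(13.9² + (-36.0)²) = 38.6 m.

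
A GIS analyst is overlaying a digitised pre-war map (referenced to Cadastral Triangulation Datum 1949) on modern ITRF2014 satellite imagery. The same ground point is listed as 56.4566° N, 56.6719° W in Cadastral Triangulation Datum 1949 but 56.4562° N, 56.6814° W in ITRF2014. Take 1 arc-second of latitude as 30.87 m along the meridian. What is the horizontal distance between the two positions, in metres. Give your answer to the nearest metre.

585 m

Δφ = 56.4562° − 56.4566° = -0.0004°; Δλ = -56.6814° − -56.6719° = -0.0095°.
1° of latitude = 3600 × 30.87 = 111132 m.
ΔN = Δφ × 111132 = -44.5 m; ΔE = Δλ × 111132 × cos(56.4566°) = -0.0095 × 111132 × 0.552568 = -583.4 m.
Distance = √(ΔE² + ΔN²) = √((-583.4)² + (-44.5)²) = 585.1 m.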